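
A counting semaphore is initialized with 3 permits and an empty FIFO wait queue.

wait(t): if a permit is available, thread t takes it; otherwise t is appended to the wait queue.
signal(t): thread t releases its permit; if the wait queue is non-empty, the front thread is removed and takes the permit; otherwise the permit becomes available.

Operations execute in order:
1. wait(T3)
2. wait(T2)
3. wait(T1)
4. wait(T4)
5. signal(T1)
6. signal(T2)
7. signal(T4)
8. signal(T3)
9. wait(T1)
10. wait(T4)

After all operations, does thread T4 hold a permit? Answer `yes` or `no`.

Step 1: wait(T3) -> count=2 queue=[] holders={T3}
Step 2: wait(T2) -> count=1 queue=[] holders={T2,T3}
Step 3: wait(T1) -> count=0 queue=[] holders={T1,T2,T3}
Step 4: wait(T4) -> count=0 queue=[T4] holders={T1,T2,T3}
Step 5: signal(T1) -> count=0 queue=[] holders={T2,T3,T4}
Step 6: signal(T2) -> count=1 queue=[] holders={T3,T4}
Step 7: signal(T4) -> count=2 queue=[] holders={T3}
Step 8: signal(T3) -> count=3 queue=[] holders={none}
Step 9: wait(T1) -> count=2 queue=[] holders={T1}
Step 10: wait(T4) -> count=1 queue=[] holders={T1,T4}
Final holders: {T1,T4} -> T4 in holders

Answer: yes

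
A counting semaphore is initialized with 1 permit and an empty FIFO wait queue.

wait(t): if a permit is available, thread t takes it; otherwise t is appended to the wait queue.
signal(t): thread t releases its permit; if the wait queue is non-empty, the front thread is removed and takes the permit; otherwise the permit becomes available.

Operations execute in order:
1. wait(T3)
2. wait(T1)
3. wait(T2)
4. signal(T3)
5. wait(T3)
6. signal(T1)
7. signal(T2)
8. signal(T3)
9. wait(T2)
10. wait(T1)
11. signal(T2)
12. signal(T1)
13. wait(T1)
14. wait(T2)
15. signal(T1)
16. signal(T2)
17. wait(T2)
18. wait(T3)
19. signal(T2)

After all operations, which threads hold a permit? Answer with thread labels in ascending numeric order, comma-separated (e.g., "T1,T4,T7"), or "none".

Answer: T3

Derivation:
Step 1: wait(T3) -> count=0 queue=[] holders={T3}
Step 2: wait(T1) -> count=0 queue=[T1] holders={T3}
Step 3: wait(T2) -> count=0 queue=[T1,T2] holders={T3}
Step 4: signal(T3) -> count=0 queue=[T2] holders={T1}
Step 5: wait(T3) -> count=0 queue=[T2,T3] holders={T1}
Step 6: signal(T1) -> count=0 queue=[T3] holders={T2}
Step 7: signal(T2) -> count=0 queue=[] holders={T3}
Step 8: signal(T3) -> count=1 queue=[] holders={none}
Step 9: wait(T2) -> count=0 queue=[] holders={T2}
Step 10: wait(T1) -> count=0 queue=[T1] holders={T2}
Step 11: signal(T2) -> count=0 queue=[] holders={T1}
Step 12: signal(T1) -> count=1 queue=[] holders={none}
Step 13: wait(T1) -> count=0 queue=[] holders={T1}
Step 14: wait(T2) -> count=0 queue=[T2] holders={T1}
Step 15: signal(T1) -> count=0 queue=[] holders={T2}
Step 16: signal(T2) -> count=1 queue=[] holders={none}
Step 17: wait(T2) -> count=0 queue=[] holders={T2}
Step 18: wait(T3) -> count=0 queue=[T3] holders={T2}
Step 19: signal(T2) -> count=0 queue=[] holders={T3}
Final holders: T3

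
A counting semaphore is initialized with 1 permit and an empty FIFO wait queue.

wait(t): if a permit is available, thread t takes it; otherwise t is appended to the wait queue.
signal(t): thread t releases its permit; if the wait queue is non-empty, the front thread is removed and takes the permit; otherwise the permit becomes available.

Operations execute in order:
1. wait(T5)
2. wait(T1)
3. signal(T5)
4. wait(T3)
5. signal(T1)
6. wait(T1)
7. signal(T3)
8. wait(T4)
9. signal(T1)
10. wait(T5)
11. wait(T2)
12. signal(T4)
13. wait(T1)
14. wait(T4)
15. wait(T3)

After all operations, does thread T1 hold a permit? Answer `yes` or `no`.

Answer: no

Derivation:
Step 1: wait(T5) -> count=0 queue=[] holders={T5}
Step 2: wait(T1) -> count=0 queue=[T1] holders={T5}
Step 3: signal(T5) -> count=0 queue=[] holders={T1}
Step 4: wait(T3) -> count=0 queue=[T3] holders={T1}
Step 5: signal(T1) -> count=0 queue=[] holders={T3}
Step 6: wait(T1) -> count=0 queue=[T1] holders={T3}
Step 7: signal(T3) -> count=0 queue=[] holders={T1}
Step 8: wait(T4) -> count=0 queue=[T4] holders={T1}
Step 9: signal(T1) -> count=0 queue=[] holders={T4}
Step 10: wait(T5) -> count=0 queue=[T5] holders={T4}
Step 11: wait(T2) -> count=0 queue=[T5,T2] holders={T4}
Step 12: signal(T4) -> count=0 queue=[T2] holders={T5}
Step 13: wait(T1) -> count=0 queue=[T2,T1] holders={T5}
Step 14: wait(T4) -> count=0 queue=[T2,T1,T4] holders={T5}
Step 15: wait(T3) -> count=0 queue=[T2,T1,T4,T3] holders={T5}
Final holders: {T5} -> T1 not in holders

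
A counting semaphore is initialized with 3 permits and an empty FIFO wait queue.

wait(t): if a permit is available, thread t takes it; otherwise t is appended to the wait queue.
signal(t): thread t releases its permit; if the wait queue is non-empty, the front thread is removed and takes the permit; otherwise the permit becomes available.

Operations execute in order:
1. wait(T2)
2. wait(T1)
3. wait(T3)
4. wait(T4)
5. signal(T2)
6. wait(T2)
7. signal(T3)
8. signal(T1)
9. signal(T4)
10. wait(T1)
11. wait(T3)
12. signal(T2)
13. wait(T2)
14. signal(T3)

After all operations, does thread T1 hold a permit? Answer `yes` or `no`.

Answer: yes

Derivation:
Step 1: wait(T2) -> count=2 queue=[] holders={T2}
Step 2: wait(T1) -> count=1 queue=[] holders={T1,T2}
Step 3: wait(T3) -> count=0 queue=[] holders={T1,T2,T3}
Step 4: wait(T4) -> count=0 queue=[T4] holders={T1,T2,T3}
Step 5: signal(T2) -> count=0 queue=[] holders={T1,T3,T4}
Step 6: wait(T2) -> count=0 queue=[T2] holders={T1,T3,T4}
Step 7: signal(T3) -> count=0 queue=[] holders={T1,T2,T4}
Step 8: signal(T1) -> count=1 queue=[] holders={T2,T4}
Step 9: signal(T4) -> count=2 queue=[] holders={T2}
Step 10: wait(T1) -> count=1 queue=[] holders={T1,T2}
Step 11: wait(T3) -> count=0 queue=[] holders={T1,T2,T3}
Step 12: signal(T2) -> count=1 queue=[] holders={T1,T3}
Step 13: wait(T2) -> count=0 queue=[] holders={T1,T2,T3}
Step 14: signal(T3) -> count=1 queue=[] holders={T1,T2}
Final holders: {T1,T2} -> T1 in holders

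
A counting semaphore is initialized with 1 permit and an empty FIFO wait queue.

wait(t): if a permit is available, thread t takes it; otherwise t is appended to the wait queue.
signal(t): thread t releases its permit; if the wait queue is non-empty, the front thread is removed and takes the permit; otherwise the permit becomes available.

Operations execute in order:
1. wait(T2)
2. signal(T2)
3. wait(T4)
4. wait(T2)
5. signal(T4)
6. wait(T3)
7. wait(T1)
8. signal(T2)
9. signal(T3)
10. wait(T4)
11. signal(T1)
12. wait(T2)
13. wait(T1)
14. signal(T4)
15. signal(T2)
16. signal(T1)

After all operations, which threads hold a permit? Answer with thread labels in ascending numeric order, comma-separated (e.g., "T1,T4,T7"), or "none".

Answer: none

Derivation:
Step 1: wait(T2) -> count=0 queue=[] holders={T2}
Step 2: signal(T2) -> count=1 queue=[] holders={none}
Step 3: wait(T4) -> count=0 queue=[] holders={T4}
Step 4: wait(T2) -> count=0 queue=[T2] holders={T4}
Step 5: signal(T4) -> count=0 queue=[] holders={T2}
Step 6: wait(T3) -> count=0 queue=[T3] holders={T2}
Step 7: wait(T1) -> count=0 queue=[T3,T1] holders={T2}
Step 8: signal(T2) -> count=0 queue=[T1] holders={T3}
Step 9: signal(T3) -> count=0 queue=[] holders={T1}
Step 10: wait(T4) -> count=0 queue=[T4] holders={T1}
Step 11: signal(T1) -> count=0 queue=[] holders={T4}
Step 12: wait(T2) -> count=0 queue=[T2] holders={T4}
Step 13: wait(T1) -> count=0 queue=[T2,T1] holders={T4}
Step 14: signal(T4) -> count=0 queue=[T1] holders={T2}
Step 15: signal(T2) -> count=0 queue=[] holders={T1}
Step 16: signal(T1) -> count=1 queue=[] holders={none}
Final holders: none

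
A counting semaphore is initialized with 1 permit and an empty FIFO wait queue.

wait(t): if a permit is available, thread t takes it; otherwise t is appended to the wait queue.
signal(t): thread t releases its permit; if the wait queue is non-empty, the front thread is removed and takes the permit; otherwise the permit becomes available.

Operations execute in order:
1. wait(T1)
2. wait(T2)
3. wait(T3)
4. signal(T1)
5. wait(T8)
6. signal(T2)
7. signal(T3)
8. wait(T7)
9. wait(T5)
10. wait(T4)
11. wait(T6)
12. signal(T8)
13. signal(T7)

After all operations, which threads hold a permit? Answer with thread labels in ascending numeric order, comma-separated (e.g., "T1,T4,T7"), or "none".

Answer: T5

Derivation:
Step 1: wait(T1) -> count=0 queue=[] holders={T1}
Step 2: wait(T2) -> count=0 queue=[T2] holders={T1}
Step 3: wait(T3) -> count=0 queue=[T2,T3] holders={T1}
Step 4: signal(T1) -> count=0 queue=[T3] holders={T2}
Step 5: wait(T8) -> count=0 queue=[T3,T8] holders={T2}
Step 6: signal(T2) -> count=0 queue=[T8] holders={T3}
Step 7: signal(T3) -> count=0 queue=[] holders={T8}
Step 8: wait(T7) -> count=0 queue=[T7] holders={T8}
Step 9: wait(T5) -> count=0 queue=[T7,T5] holders={T8}
Step 10: wait(T4) -> count=0 queue=[T7,T5,T4] holders={T8}
Step 11: wait(T6) -> count=0 queue=[T7,T5,T4,T6] holders={T8}
Step 12: signal(T8) -> count=0 queue=[T5,T4,T6] holders={T7}
Step 13: signal(T7) -> count=0 queue=[T4,T6] holders={T5}
Final holders: T5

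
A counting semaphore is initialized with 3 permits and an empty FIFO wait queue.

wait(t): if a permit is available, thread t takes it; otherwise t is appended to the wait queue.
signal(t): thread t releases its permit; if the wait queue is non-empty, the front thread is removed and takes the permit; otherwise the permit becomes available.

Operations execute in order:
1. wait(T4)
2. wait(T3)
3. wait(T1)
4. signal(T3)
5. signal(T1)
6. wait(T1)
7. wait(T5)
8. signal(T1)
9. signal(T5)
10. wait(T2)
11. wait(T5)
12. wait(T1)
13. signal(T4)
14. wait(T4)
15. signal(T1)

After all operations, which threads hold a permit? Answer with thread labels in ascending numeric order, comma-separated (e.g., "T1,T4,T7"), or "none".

Answer: T2,T4,T5

Derivation:
Step 1: wait(T4) -> count=2 queue=[] holders={T4}
Step 2: wait(T3) -> count=1 queue=[] holders={T3,T4}
Step 3: wait(T1) -> count=0 queue=[] holders={T1,T3,T4}
Step 4: signal(T3) -> count=1 queue=[] holders={T1,T4}
Step 5: signal(T1) -> count=2 queue=[] holders={T4}
Step 6: wait(T1) -> count=1 queue=[] holders={T1,T4}
Step 7: wait(T5) -> count=0 queue=[] holders={T1,T4,T5}
Step 8: signal(T1) -> count=1 queue=[] holders={T4,T5}
Step 9: signal(T5) -> count=2 queue=[] holders={T4}
Step 10: wait(T2) -> count=1 queue=[] holders={T2,T4}
Step 11: wait(T5) -> count=0 queue=[] holders={T2,T4,T5}
Step 12: wait(T1) -> count=0 queue=[T1] holders={T2,T4,T5}
Step 13: signal(T4) -> count=0 queue=[] holders={T1,T2,T5}
Step 14: wait(T4) -> count=0 queue=[T4] holders={T1,T2,T5}
Step 15: signal(T1) -> count=0 queue=[] holders={T2,T4,T5}
Final holders: T2,T4,T5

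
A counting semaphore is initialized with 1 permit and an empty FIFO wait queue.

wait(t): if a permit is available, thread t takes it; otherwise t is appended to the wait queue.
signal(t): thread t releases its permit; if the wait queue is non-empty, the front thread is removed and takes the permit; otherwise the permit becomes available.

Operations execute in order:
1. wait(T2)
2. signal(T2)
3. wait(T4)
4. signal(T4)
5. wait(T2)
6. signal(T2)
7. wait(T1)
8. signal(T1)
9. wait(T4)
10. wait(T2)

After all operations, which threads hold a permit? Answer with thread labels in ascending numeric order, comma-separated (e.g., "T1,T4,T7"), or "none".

Step 1: wait(T2) -> count=0 queue=[] holders={T2}
Step 2: signal(T2) -> count=1 queue=[] holders={none}
Step 3: wait(T4) -> count=0 queue=[] holders={T4}
Step 4: signal(T4) -> count=1 queue=[] holders={none}
Step 5: wait(T2) -> count=0 queue=[] holders={T2}
Step 6: signal(T2) -> count=1 queue=[] holders={none}
Step 7: wait(T1) -> count=0 queue=[] holders={T1}
Step 8: signal(T1) -> count=1 queue=[] holders={none}
Step 9: wait(T4) -> count=0 queue=[] holders={T4}
Step 10: wait(T2) -> count=0 queue=[T2] holders={T4}
Final holders: T4

Answer: T4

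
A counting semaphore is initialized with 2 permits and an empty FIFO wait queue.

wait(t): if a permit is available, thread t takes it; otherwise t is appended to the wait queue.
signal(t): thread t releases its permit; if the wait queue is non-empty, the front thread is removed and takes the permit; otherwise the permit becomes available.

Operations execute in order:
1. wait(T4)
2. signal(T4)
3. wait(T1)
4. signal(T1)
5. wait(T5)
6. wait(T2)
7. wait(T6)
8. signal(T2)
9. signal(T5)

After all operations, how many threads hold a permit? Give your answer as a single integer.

Answer: 1

Derivation:
Step 1: wait(T4) -> count=1 queue=[] holders={T4}
Step 2: signal(T4) -> count=2 queue=[] holders={none}
Step 3: wait(T1) -> count=1 queue=[] holders={T1}
Step 4: signal(T1) -> count=2 queue=[] holders={none}
Step 5: wait(T5) -> count=1 queue=[] holders={T5}
Step 6: wait(T2) -> count=0 queue=[] holders={T2,T5}
Step 7: wait(T6) -> count=0 queue=[T6] holders={T2,T5}
Step 8: signal(T2) -> count=0 queue=[] holders={T5,T6}
Step 9: signal(T5) -> count=1 queue=[] holders={T6}
Final holders: {T6} -> 1 thread(s)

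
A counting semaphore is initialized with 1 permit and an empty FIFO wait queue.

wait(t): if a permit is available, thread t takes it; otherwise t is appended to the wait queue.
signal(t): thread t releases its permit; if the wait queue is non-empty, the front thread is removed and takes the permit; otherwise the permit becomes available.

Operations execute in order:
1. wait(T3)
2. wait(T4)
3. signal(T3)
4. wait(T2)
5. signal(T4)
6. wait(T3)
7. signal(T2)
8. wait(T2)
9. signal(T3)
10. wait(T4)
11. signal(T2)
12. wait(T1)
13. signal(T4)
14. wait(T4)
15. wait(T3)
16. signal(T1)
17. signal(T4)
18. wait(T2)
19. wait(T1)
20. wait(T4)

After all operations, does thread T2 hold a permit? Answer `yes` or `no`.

Answer: no

Derivation:
Step 1: wait(T3) -> count=0 queue=[] holders={T3}
Step 2: wait(T4) -> count=0 queue=[T4] holders={T3}
Step 3: signal(T3) -> count=0 queue=[] holders={T4}
Step 4: wait(T2) -> count=0 queue=[T2] holders={T4}
Step 5: signal(T4) -> count=0 queue=[] holders={T2}
Step 6: wait(T3) -> count=0 queue=[T3] holders={T2}
Step 7: signal(T2) -> count=0 queue=[] holders={T3}
Step 8: wait(T2) -> count=0 queue=[T2] holders={T3}
Step 9: signal(T3) -> count=0 queue=[] holders={T2}
Step 10: wait(T4) -> count=0 queue=[T4] holders={T2}
Step 11: signal(T2) -> count=0 queue=[] holders={T4}
Step 12: wait(T1) -> count=0 queue=[T1] holders={T4}
Step 13: signal(T4) -> count=0 queue=[] holders={T1}
Step 14: wait(T4) -> count=0 queue=[T4] holders={T1}
Step 15: wait(T3) -> count=0 queue=[T4,T3] holders={T1}
Step 16: signal(T1) -> count=0 queue=[T3] holders={T4}
Step 17: signal(T4) -> count=0 queue=[] holders={T3}
Step 18: wait(T2) -> count=0 queue=[T2] holders={T3}
Step 19: wait(T1) -> count=0 queue=[T2,T1] holders={T3}
Step 20: wait(T4) -> count=0 queue=[T2,T1,T4] holders={T3}
Final holders: {T3} -> T2 not in holders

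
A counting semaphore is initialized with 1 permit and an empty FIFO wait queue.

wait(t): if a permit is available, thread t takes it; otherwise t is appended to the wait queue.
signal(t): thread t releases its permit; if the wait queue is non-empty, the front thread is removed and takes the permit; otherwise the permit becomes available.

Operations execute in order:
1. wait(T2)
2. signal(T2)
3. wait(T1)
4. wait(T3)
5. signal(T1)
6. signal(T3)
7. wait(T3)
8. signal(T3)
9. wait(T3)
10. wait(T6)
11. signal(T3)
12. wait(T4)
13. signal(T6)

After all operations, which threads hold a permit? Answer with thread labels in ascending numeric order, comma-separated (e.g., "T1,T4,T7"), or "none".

Step 1: wait(T2) -> count=0 queue=[] holders={T2}
Step 2: signal(T2) -> count=1 queue=[] holders={none}
Step 3: wait(T1) -> count=0 queue=[] holders={T1}
Step 4: wait(T3) -> count=0 queue=[T3] holders={T1}
Step 5: signal(T1) -> count=0 queue=[] holders={T3}
Step 6: signal(T3) -> count=1 queue=[] holders={none}
Step 7: wait(T3) -> count=0 queue=[] holders={T3}
Step 8: signal(T3) -> count=1 queue=[] holders={none}
Step 9: wait(T3) -> count=0 queue=[] holders={T3}
Step 10: wait(T6) -> count=0 queue=[T6] holders={T3}
Step 11: signal(T3) -> count=0 queue=[] holders={T6}
Step 12: wait(T4) -> count=0 queue=[T4] holders={T6}
Step 13: signal(T6) -> count=0 queue=[] holders={T4}
Final holders: T4

Answer: T4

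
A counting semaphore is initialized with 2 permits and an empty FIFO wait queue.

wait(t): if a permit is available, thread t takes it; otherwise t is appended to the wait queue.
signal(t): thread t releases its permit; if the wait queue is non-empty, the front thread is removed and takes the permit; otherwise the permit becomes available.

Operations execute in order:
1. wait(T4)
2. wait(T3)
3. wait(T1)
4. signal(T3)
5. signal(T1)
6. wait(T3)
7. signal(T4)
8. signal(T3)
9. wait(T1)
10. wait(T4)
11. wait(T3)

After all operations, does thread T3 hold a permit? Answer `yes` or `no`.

Step 1: wait(T4) -> count=1 queue=[] holders={T4}
Step 2: wait(T3) -> count=0 queue=[] holders={T3,T4}
Step 3: wait(T1) -> count=0 queue=[T1] holders={T3,T4}
Step 4: signal(T3) -> count=0 queue=[] holders={T1,T4}
Step 5: signal(T1) -> count=1 queue=[] holders={T4}
Step 6: wait(T3) -> count=0 queue=[] holders={T3,T4}
Step 7: signal(T4) -> count=1 queue=[] holders={T3}
Step 8: signal(T3) -> count=2 queue=[] holders={none}
Step 9: wait(T1) -> count=1 queue=[] holders={T1}
Step 10: wait(T4) -> count=0 queue=[] holders={T1,T4}
Step 11: wait(T3) -> count=0 queue=[T3] holders={T1,T4}
Final holders: {T1,T4} -> T3 not in holders

Answer: no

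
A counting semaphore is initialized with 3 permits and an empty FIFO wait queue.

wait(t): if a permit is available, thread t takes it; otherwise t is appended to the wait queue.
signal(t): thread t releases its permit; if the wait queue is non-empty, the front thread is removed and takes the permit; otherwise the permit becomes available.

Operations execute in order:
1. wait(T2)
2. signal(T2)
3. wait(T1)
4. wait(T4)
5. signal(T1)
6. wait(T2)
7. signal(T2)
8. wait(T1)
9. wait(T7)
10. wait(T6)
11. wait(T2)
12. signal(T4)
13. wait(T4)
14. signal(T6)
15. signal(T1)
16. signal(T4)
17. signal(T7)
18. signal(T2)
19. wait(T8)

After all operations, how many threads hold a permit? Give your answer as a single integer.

Step 1: wait(T2) -> count=2 queue=[] holders={T2}
Step 2: signal(T2) -> count=3 queue=[] holders={none}
Step 3: wait(T1) -> count=2 queue=[] holders={T1}
Step 4: wait(T4) -> count=1 queue=[] holders={T1,T4}
Step 5: signal(T1) -> count=2 queue=[] holders={T4}
Step 6: wait(T2) -> count=1 queue=[] holders={T2,T4}
Step 7: signal(T2) -> count=2 queue=[] holders={T4}
Step 8: wait(T1) -> count=1 queue=[] holders={T1,T4}
Step 9: wait(T7) -> count=0 queue=[] holders={T1,T4,T7}
Step 10: wait(T6) -> count=0 queue=[T6] holders={T1,T4,T7}
Step 11: wait(T2) -> count=0 queue=[T6,T2] holders={T1,T4,T7}
Step 12: signal(T4) -> count=0 queue=[T2] holders={T1,T6,T7}
Step 13: wait(T4) -> count=0 queue=[T2,T4] holders={T1,T6,T7}
Step 14: signal(T6) -> count=0 queue=[T4] holders={T1,T2,T7}
Step 15: signal(T1) -> count=0 queue=[] holders={T2,T4,T7}
Step 16: signal(T4) -> count=1 queue=[] holders={T2,T7}
Step 17: signal(T7) -> count=2 queue=[] holders={T2}
Step 18: signal(T2) -> count=3 queue=[] holders={none}
Step 19: wait(T8) -> count=2 queue=[] holders={T8}
Final holders: {T8} -> 1 thread(s)

Answer: 1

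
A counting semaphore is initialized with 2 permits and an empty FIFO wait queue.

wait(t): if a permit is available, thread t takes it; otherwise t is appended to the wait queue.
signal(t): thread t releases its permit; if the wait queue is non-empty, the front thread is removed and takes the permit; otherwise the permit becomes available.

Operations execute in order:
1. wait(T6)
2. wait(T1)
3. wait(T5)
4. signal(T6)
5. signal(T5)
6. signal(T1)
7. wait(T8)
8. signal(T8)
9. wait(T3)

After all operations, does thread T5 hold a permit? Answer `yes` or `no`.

Answer: no

Derivation:
Step 1: wait(T6) -> count=1 queue=[] holders={T6}
Step 2: wait(T1) -> count=0 queue=[] holders={T1,T6}
Step 3: wait(T5) -> count=0 queue=[T5] holders={T1,T6}
Step 4: signal(T6) -> count=0 queue=[] holders={T1,T5}
Step 5: signal(T5) -> count=1 queue=[] holders={T1}
Step 6: signal(T1) -> count=2 queue=[] holders={none}
Step 7: wait(T8) -> count=1 queue=[] holders={T8}
Step 8: signal(T8) -> count=2 queue=[] holders={none}
Step 9: wait(T3) -> count=1 queue=[] holders={T3}
Final holders: {T3} -> T5 not in holders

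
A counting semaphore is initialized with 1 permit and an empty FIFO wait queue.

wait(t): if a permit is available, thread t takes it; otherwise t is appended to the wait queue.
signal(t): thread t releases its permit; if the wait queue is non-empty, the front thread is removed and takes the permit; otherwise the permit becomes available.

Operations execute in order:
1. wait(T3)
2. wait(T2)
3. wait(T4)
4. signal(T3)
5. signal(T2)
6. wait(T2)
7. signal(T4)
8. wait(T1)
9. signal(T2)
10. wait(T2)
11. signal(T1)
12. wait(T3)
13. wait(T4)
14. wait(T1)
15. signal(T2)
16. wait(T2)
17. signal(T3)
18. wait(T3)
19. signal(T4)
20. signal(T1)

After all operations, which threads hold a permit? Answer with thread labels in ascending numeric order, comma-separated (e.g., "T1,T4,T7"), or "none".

Step 1: wait(T3) -> count=0 queue=[] holders={T3}
Step 2: wait(T2) -> count=0 queue=[T2] holders={T3}
Step 3: wait(T4) -> count=0 queue=[T2,T4] holders={T3}
Step 4: signal(T3) -> count=0 queue=[T4] holders={T2}
Step 5: signal(T2) -> count=0 queue=[] holders={T4}
Step 6: wait(T2) -> count=0 queue=[T2] holders={T4}
Step 7: signal(T4) -> count=0 queue=[] holders={T2}
Step 8: wait(T1) -> count=0 queue=[T1] holders={T2}
Step 9: signal(T2) -> count=0 queue=[] holders={T1}
Step 10: wait(T2) -> count=0 queue=[T2] holders={T1}
Step 11: signal(T1) -> count=0 queue=[] holders={T2}
Step 12: wait(T3) -> count=0 queue=[T3] holders={T2}
Step 13: wait(T4) -> count=0 queue=[T3,T4] holders={T2}
Step 14: wait(T1) -> count=0 queue=[T3,T4,T1] holders={T2}
Step 15: signal(T2) -> count=0 queue=[T4,T1] holders={T3}
Step 16: wait(T2) -> count=0 queue=[T4,T1,T2] holders={T3}
Step 17: signal(T3) -> count=0 queue=[T1,T2] holders={T4}
Step 18: wait(T3) -> count=0 queue=[T1,T2,T3] holders={T4}
Step 19: signal(T4) -> count=0 queue=[T2,T3] holders={T1}
Step 20: signal(T1) -> count=0 queue=[T3] holders={T2}
Final holders: T2

Answer: T2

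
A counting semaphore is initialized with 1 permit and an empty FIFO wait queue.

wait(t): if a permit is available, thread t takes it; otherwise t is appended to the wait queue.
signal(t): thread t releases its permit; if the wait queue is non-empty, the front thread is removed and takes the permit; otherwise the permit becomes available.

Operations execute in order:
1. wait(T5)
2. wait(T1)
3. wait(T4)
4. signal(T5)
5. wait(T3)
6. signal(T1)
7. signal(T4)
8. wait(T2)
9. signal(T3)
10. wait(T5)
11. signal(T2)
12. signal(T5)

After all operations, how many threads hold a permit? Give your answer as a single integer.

Answer: 0

Derivation:
Step 1: wait(T5) -> count=0 queue=[] holders={T5}
Step 2: wait(T1) -> count=0 queue=[T1] holders={T5}
Step 3: wait(T4) -> count=0 queue=[T1,T4] holders={T5}
Step 4: signal(T5) -> count=0 queue=[T4] holders={T1}
Step 5: wait(T3) -> count=0 queue=[T4,T3] holders={T1}
Step 6: signal(T1) -> count=0 queue=[T3] holders={T4}
Step 7: signal(T4) -> count=0 queue=[] holders={T3}
Step 8: wait(T2) -> count=0 queue=[T2] holders={T3}
Step 9: signal(T3) -> count=0 queue=[] holders={T2}
Step 10: wait(T5) -> count=0 queue=[T5] holders={T2}
Step 11: signal(T2) -> count=0 queue=[] holders={T5}
Step 12: signal(T5) -> count=1 queue=[] holders={none}
Final holders: {none} -> 0 thread(s)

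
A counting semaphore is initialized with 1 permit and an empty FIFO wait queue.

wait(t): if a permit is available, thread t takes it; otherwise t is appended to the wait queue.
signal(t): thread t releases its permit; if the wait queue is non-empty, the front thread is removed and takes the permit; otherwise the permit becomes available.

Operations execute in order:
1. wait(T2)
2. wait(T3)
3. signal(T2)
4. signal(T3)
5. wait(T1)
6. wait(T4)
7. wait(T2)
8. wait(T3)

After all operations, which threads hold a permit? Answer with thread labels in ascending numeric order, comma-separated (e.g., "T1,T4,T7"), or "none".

Step 1: wait(T2) -> count=0 queue=[] holders={T2}
Step 2: wait(T3) -> count=0 queue=[T3] holders={T2}
Step 3: signal(T2) -> count=0 queue=[] holders={T3}
Step 4: signal(T3) -> count=1 queue=[] holders={none}
Step 5: wait(T1) -> count=0 queue=[] holders={T1}
Step 6: wait(T4) -> count=0 queue=[T4] holders={T1}
Step 7: wait(T2) -> count=0 queue=[T4,T2] holders={T1}
Step 8: wait(T3) -> count=0 queue=[T4,T2,T3] holders={T1}
Final holders: T1

Answer: T1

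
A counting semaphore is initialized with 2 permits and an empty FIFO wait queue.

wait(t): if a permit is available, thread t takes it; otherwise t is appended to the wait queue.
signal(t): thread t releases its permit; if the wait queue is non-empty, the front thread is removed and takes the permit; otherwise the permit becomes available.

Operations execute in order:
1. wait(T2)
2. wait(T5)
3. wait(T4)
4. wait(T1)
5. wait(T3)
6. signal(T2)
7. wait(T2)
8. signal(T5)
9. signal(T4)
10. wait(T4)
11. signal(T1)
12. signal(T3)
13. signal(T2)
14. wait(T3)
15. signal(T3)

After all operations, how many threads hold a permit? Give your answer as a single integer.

Answer: 1

Derivation:
Step 1: wait(T2) -> count=1 queue=[] holders={T2}
Step 2: wait(T5) -> count=0 queue=[] holders={T2,T5}
Step 3: wait(T4) -> count=0 queue=[T4] holders={T2,T5}
Step 4: wait(T1) -> count=0 queue=[T4,T1] holders={T2,T5}
Step 5: wait(T3) -> count=0 queue=[T4,T1,T3] holders={T2,T5}
Step 6: signal(T2) -> count=0 queue=[T1,T3] holders={T4,T5}
Step 7: wait(T2) -> count=0 queue=[T1,T3,T2] holders={T4,T5}
Step 8: signal(T5) -> count=0 queue=[T3,T2] holders={T1,T4}
Step 9: signal(T4) -> count=0 queue=[T2] holders={T1,T3}
Step 10: wait(T4) -> count=0 queue=[T2,T4] holders={T1,T3}
Step 11: signal(T1) -> count=0 queue=[T4] holders={T2,T3}
Step 12: signal(T3) -> count=0 queue=[] holders={T2,T4}
Step 13: signal(T2) -> count=1 queue=[] holders={T4}
Step 14: wait(T3) -> count=0 queue=[] holders={T3,T4}
Step 15: signal(T3) -> count=1 queue=[] holders={T4}
Final holders: {T4} -> 1 thread(s)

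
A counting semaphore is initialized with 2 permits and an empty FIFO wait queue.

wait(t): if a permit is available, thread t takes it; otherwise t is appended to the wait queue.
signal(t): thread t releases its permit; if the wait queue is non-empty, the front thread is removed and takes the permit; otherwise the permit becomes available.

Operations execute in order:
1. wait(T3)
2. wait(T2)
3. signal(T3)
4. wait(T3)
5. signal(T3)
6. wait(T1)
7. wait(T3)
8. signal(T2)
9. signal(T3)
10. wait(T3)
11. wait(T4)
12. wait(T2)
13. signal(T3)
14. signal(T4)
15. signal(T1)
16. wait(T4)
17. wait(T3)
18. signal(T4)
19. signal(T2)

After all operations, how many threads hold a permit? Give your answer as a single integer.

Step 1: wait(T3) -> count=1 queue=[] holders={T3}
Step 2: wait(T2) -> count=0 queue=[] holders={T2,T3}
Step 3: signal(T3) -> count=1 queue=[] holders={T2}
Step 4: wait(T3) -> count=0 queue=[] holders={T2,T3}
Step 5: signal(T3) -> count=1 queue=[] holders={T2}
Step 6: wait(T1) -> count=0 queue=[] holders={T1,T2}
Step 7: wait(T3) -> count=0 queue=[T3] holders={T1,T2}
Step 8: signal(T2) -> count=0 queue=[] holders={T1,T3}
Step 9: signal(T3) -> count=1 queue=[] holders={T1}
Step 10: wait(T3) -> count=0 queue=[] holders={T1,T3}
Step 11: wait(T4) -> count=0 queue=[T4] holders={T1,T3}
Step 12: wait(T2) -> count=0 queue=[T4,T2] holders={T1,T3}
Step 13: signal(T3) -> count=0 queue=[T2] holders={T1,T4}
Step 14: signal(T4) -> count=0 queue=[] holders={T1,T2}
Step 15: signal(T1) -> count=1 queue=[] holders={T2}
Step 16: wait(T4) -> count=0 queue=[] holders={T2,T4}
Step 17: wait(T3) -> count=0 queue=[T3] holders={T2,T4}
Step 18: signal(T4) -> count=0 queue=[] holders={T2,T3}
Step 19: signal(T2) -> count=1 queue=[] holders={T3}
Final holders: {T3} -> 1 thread(s)

Answer: 1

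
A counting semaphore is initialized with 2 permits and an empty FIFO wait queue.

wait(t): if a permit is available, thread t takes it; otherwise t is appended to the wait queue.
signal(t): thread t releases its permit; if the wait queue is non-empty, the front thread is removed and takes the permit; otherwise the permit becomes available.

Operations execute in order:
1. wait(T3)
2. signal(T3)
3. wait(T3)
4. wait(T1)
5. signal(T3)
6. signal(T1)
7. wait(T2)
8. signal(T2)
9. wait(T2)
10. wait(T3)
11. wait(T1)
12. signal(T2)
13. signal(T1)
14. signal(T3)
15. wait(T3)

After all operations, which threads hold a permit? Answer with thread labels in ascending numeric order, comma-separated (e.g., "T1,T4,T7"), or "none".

Step 1: wait(T3) -> count=1 queue=[] holders={T3}
Step 2: signal(T3) -> count=2 queue=[] holders={none}
Step 3: wait(T3) -> count=1 queue=[] holders={T3}
Step 4: wait(T1) -> count=0 queue=[] holders={T1,T3}
Step 5: signal(T3) -> count=1 queue=[] holders={T1}
Step 6: signal(T1) -> count=2 queue=[] holders={none}
Step 7: wait(T2) -> count=1 queue=[] holders={T2}
Step 8: signal(T2) -> count=2 queue=[] holders={none}
Step 9: wait(T2) -> count=1 queue=[] holders={T2}
Step 10: wait(T3) -> count=0 queue=[] holders={T2,T3}
Step 11: wait(T1) -> count=0 queue=[T1] holders={T2,T3}
Step 12: signal(T2) -> count=0 queue=[] holders={T1,T3}
Step 13: signal(T1) -> count=1 queue=[] holders={T3}
Step 14: signal(T3) -> count=2 queue=[] holders={none}
Step 15: wait(T3) -> count=1 queue=[] holders={T3}
Final holders: T3

Answer: T3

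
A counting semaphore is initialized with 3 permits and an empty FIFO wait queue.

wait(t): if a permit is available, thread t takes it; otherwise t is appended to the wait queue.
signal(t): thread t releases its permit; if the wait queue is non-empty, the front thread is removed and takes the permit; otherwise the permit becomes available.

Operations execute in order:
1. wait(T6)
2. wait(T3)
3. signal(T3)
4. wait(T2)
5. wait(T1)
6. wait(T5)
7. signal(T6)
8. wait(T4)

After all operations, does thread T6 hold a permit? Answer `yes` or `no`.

Step 1: wait(T6) -> count=2 queue=[] holders={T6}
Step 2: wait(T3) -> count=1 queue=[] holders={T3,T6}
Step 3: signal(T3) -> count=2 queue=[] holders={T6}
Step 4: wait(T2) -> count=1 queue=[] holders={T2,T6}
Step 5: wait(T1) -> count=0 queue=[] holders={T1,T2,T6}
Step 6: wait(T5) -> count=0 queue=[T5] holders={T1,T2,T6}
Step 7: signal(T6) -> count=0 queue=[] holders={T1,T2,T5}
Step 8: wait(T4) -> count=0 queue=[T4] holders={T1,T2,T5}
Final holders: {T1,T2,T5} -> T6 not in holders

Answer: no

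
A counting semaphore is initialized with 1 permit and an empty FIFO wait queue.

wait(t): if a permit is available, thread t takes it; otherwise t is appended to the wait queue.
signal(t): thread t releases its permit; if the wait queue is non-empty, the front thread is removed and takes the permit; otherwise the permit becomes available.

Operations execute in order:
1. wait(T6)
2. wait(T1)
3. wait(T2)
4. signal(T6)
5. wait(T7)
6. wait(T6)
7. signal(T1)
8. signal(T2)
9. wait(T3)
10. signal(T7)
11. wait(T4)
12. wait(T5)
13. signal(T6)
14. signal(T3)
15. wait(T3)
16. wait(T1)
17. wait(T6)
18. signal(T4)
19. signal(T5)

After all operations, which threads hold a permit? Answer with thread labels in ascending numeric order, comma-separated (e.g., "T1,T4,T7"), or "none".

Step 1: wait(T6) -> count=0 queue=[] holders={T6}
Step 2: wait(T1) -> count=0 queue=[T1] holders={T6}
Step 3: wait(T2) -> count=0 queue=[T1,T2] holders={T6}
Step 4: signal(T6) -> count=0 queue=[T2] holders={T1}
Step 5: wait(T7) -> count=0 queue=[T2,T7] holders={T1}
Step 6: wait(T6) -> count=0 queue=[T2,T7,T6] holders={T1}
Step 7: signal(T1) -> count=0 queue=[T7,T6] holders={T2}
Step 8: signal(T2) -> count=0 queue=[T6] holders={T7}
Step 9: wait(T3) -> count=0 queue=[T6,T3] holders={T7}
Step 10: signal(T7) -> count=0 queue=[T3] holders={T6}
Step 11: wait(T4) -> count=0 queue=[T3,T4] holders={T6}
Step 12: wait(T5) -> count=0 queue=[T3,T4,T5] holders={T6}
Step 13: signal(T6) -> count=0 queue=[T4,T5] holders={T3}
Step 14: signal(T3) -> count=0 queue=[T5] holders={T4}
Step 15: wait(T3) -> count=0 queue=[T5,T3] holders={T4}
Step 16: wait(T1) -> count=0 queue=[T5,T3,T1] holders={T4}
Step 17: wait(T6) -> count=0 queue=[T5,T3,T1,T6] holders={T4}
Step 18: signal(T4) -> count=0 queue=[T3,T1,T6] holders={T5}
Step 19: signal(T5) -> count=0 queue=[T1,T6] holders={T3}
Final holders: T3

Answer: T3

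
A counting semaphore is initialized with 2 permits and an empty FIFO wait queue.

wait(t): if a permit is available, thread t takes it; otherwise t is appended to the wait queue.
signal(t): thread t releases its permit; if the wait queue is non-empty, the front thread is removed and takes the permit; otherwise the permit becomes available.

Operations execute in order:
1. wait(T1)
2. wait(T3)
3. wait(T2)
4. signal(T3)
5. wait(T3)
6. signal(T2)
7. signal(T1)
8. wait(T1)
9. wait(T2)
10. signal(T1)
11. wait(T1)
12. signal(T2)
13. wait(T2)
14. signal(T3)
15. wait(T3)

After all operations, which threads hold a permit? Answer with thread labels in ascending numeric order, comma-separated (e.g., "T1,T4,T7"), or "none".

Step 1: wait(T1) -> count=1 queue=[] holders={T1}
Step 2: wait(T3) -> count=0 queue=[] holders={T1,T3}
Step 3: wait(T2) -> count=0 queue=[T2] holders={T1,T3}
Step 4: signal(T3) -> count=0 queue=[] holders={T1,T2}
Step 5: wait(T3) -> count=0 queue=[T3] holders={T1,T2}
Step 6: signal(T2) -> count=0 queue=[] holders={T1,T3}
Step 7: signal(T1) -> count=1 queue=[] holders={T3}
Step 8: wait(T1) -> count=0 queue=[] holders={T1,T3}
Step 9: wait(T2) -> count=0 queue=[T2] holders={T1,T3}
Step 10: signal(T1) -> count=0 queue=[] holders={T2,T3}
Step 11: wait(T1) -> count=0 queue=[T1] holders={T2,T3}
Step 12: signal(T2) -> count=0 queue=[] holders={T1,T3}
Step 13: wait(T2) -> count=0 queue=[T2] holders={T1,T3}
Step 14: signal(T3) -> count=0 queue=[] holders={T1,T2}
Step 15: wait(T3) -> count=0 queue=[T3] holders={T1,T2}
Final holders: T1,T2

Answer: T1,T2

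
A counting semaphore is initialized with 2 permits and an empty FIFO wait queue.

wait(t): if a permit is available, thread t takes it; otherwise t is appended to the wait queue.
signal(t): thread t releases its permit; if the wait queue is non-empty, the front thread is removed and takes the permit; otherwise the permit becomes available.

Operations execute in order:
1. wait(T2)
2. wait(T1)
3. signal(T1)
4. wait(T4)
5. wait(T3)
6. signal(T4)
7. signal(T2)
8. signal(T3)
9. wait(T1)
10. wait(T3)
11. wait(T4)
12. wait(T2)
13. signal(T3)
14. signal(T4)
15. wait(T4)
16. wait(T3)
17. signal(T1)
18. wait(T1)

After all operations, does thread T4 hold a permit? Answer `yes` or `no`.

Step 1: wait(T2) -> count=1 queue=[] holders={T2}
Step 2: wait(T1) -> count=0 queue=[] holders={T1,T2}
Step 3: signal(T1) -> count=1 queue=[] holders={T2}
Step 4: wait(T4) -> count=0 queue=[] holders={T2,T4}
Step 5: wait(T3) -> count=0 queue=[T3] holders={T2,T4}
Step 6: signal(T4) -> count=0 queue=[] holders={T2,T3}
Step 7: signal(T2) -> count=1 queue=[] holders={T3}
Step 8: signal(T3) -> count=2 queue=[] holders={none}
Step 9: wait(T1) -> count=1 queue=[] holders={T1}
Step 10: wait(T3) -> count=0 queue=[] holders={T1,T3}
Step 11: wait(T4) -> count=0 queue=[T4] holders={T1,T3}
Step 12: wait(T2) -> count=0 queue=[T4,T2] holders={T1,T3}
Step 13: signal(T3) -> count=0 queue=[T2] holders={T1,T4}
Step 14: signal(T4) -> count=0 queue=[] holders={T1,T2}
Step 15: wait(T4) -> count=0 queue=[T4] holders={T1,T2}
Step 16: wait(T3) -> count=0 queue=[T4,T3] holders={T1,T2}
Step 17: signal(T1) -> count=0 queue=[T3] holders={T2,T4}
Step 18: wait(T1) -> count=0 queue=[T3,T1] holders={T2,T4}
Final holders: {T2,T4} -> T4 in holders

Answer: yes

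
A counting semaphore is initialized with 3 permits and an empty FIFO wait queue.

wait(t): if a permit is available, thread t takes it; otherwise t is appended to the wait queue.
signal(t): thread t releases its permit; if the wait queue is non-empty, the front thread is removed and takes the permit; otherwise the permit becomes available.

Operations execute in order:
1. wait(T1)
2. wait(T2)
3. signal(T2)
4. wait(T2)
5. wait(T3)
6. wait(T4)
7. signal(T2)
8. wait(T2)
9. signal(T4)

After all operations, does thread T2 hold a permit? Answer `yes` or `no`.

Step 1: wait(T1) -> count=2 queue=[] holders={T1}
Step 2: wait(T2) -> count=1 queue=[] holders={T1,T2}
Step 3: signal(T2) -> count=2 queue=[] holders={T1}
Step 4: wait(T2) -> count=1 queue=[] holders={T1,T2}
Step 5: wait(T3) -> count=0 queue=[] holders={T1,T2,T3}
Step 6: wait(T4) -> count=0 queue=[T4] holders={T1,T2,T3}
Step 7: signal(T2) -> count=0 queue=[] holders={T1,T3,T4}
Step 8: wait(T2) -> count=0 queue=[T2] holders={T1,T3,T4}
Step 9: signal(T4) -> count=0 queue=[] holders={T1,T2,T3}
Final holders: {T1,T2,T3} -> T2 in holders

Answer: yes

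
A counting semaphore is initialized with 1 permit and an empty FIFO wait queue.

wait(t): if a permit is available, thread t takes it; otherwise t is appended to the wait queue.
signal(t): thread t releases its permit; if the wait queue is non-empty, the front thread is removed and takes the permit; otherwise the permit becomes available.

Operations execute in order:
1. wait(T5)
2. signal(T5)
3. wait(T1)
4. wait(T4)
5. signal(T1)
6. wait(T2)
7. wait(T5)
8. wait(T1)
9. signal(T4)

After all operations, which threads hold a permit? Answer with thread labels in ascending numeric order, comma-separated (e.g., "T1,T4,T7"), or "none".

Answer: T2

Derivation:
Step 1: wait(T5) -> count=0 queue=[] holders={T5}
Step 2: signal(T5) -> count=1 queue=[] holders={none}
Step 3: wait(T1) -> count=0 queue=[] holders={T1}
Step 4: wait(T4) -> count=0 queue=[T4] holders={T1}
Step 5: signal(T1) -> count=0 queue=[] holders={T4}
Step 6: wait(T2) -> count=0 queue=[T2] holders={T4}
Step 7: wait(T5) -> count=0 queue=[T2,T5] holders={T4}
Step 8: wait(T1) -> count=0 queue=[T2,T5,T1] holders={T4}
Step 9: signal(T4) -> count=0 queue=[T5,T1] holders={T2}
Final holders: T2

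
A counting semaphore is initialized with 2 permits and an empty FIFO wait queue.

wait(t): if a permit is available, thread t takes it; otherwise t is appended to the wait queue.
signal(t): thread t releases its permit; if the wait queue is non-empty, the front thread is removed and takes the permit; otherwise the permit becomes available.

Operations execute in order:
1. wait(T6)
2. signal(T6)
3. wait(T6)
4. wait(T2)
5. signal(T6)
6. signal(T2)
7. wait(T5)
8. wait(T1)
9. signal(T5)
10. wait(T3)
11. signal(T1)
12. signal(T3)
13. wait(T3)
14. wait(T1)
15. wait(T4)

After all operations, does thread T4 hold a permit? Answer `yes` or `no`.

Answer: no

Derivation:
Step 1: wait(T6) -> count=1 queue=[] holders={T6}
Step 2: signal(T6) -> count=2 queue=[] holders={none}
Step 3: wait(T6) -> count=1 queue=[] holders={T6}
Step 4: wait(T2) -> count=0 queue=[] holders={T2,T6}
Step 5: signal(T6) -> count=1 queue=[] holders={T2}
Step 6: signal(T2) -> count=2 queue=[] holders={none}
Step 7: wait(T5) -> count=1 queue=[] holders={T5}
Step 8: wait(T1) -> count=0 queue=[] holders={T1,T5}
Step 9: signal(T5) -> count=1 queue=[] holders={T1}
Step 10: wait(T3) -> count=0 queue=[] holders={T1,T3}
Step 11: signal(T1) -> count=1 queue=[] holders={T3}
Step 12: signal(T3) -> count=2 queue=[] holders={none}
Step 13: wait(T3) -> count=1 queue=[] holders={T3}
Step 14: wait(T1) -> count=0 queue=[] holders={T1,T3}
Step 15: wait(T4) -> count=0 queue=[T4] holders={T1,T3}
Final holders: {T1,T3} -> T4 not in holders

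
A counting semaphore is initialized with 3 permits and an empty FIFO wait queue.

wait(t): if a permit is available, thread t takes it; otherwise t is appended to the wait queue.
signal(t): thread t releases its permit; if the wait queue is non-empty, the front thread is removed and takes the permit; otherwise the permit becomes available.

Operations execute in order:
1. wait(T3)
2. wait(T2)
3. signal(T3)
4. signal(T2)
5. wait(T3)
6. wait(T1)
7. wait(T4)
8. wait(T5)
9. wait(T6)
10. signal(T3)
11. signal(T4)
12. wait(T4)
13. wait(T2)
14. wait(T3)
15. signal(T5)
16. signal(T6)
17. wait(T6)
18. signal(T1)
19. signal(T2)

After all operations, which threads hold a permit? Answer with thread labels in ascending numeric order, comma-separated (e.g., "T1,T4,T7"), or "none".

Step 1: wait(T3) -> count=2 queue=[] holders={T3}
Step 2: wait(T2) -> count=1 queue=[] holders={T2,T3}
Step 3: signal(T3) -> count=2 queue=[] holders={T2}
Step 4: signal(T2) -> count=3 queue=[] holders={none}
Step 5: wait(T3) -> count=2 queue=[] holders={T3}
Step 6: wait(T1) -> count=1 queue=[] holders={T1,T3}
Step 7: wait(T4) -> count=0 queue=[] holders={T1,T3,T4}
Step 8: wait(T5) -> count=0 queue=[T5] holders={T1,T3,T4}
Step 9: wait(T6) -> count=0 queue=[T5,T6] holders={T1,T3,T4}
Step 10: signal(T3) -> count=0 queue=[T6] holders={T1,T4,T5}
Step 11: signal(T4) -> count=0 queue=[] holders={T1,T5,T6}
Step 12: wait(T4) -> count=0 queue=[T4] holders={T1,T5,T6}
Step 13: wait(T2) -> count=0 queue=[T4,T2] holders={T1,T5,T6}
Step 14: wait(T3) -> count=0 queue=[T4,T2,T3] holders={T1,T5,T6}
Step 15: signal(T5) -> count=0 queue=[T2,T3] holders={T1,T4,T6}
Step 16: signal(T6) -> count=0 queue=[T3] holders={T1,T2,T4}
Step 17: wait(T6) -> count=0 queue=[T3,T6] holders={T1,T2,T4}
Step 18: signal(T1) -> count=0 queue=[T6] holders={T2,T3,T4}
Step 19: signal(T2) -> count=0 queue=[] holders={T3,T4,T6}
Final holders: T3,T4,T6

Answer: T3,T4,T6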